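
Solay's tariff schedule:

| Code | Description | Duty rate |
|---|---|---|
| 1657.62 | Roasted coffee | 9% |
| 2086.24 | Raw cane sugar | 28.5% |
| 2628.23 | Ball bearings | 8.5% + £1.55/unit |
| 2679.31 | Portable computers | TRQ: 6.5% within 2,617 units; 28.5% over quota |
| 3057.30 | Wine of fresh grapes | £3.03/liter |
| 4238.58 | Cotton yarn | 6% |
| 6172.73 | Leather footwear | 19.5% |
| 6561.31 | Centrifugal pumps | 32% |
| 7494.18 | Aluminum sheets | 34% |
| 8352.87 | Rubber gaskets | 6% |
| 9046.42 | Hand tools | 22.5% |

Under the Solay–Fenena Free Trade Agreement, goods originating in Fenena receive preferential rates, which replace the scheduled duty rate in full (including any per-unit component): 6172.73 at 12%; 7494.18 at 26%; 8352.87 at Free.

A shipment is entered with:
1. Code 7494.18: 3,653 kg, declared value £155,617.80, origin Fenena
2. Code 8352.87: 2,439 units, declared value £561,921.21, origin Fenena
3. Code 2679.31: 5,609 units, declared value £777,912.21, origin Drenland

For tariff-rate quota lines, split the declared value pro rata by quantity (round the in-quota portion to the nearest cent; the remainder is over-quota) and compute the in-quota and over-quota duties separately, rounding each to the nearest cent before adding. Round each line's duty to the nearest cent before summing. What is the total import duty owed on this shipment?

Line 1 (7494.18, Fenena, 3,653 kg, £155,617.80):
Base rate for 7494.18 is 34%.
Origin Fenena qualifies under the Solay–Fenena agreement and 7494.18 is covered: preferential rate 26% applies instead.
Duty = £155,617.80 × 26% = £40,460.63.
Line 2 (8352.87, Fenena, 2,439 units, £561,921.21):
Base rate for 8352.87 is 6%.
Origin Fenena qualifies under the Solay–Fenena agreement and 8352.87 is covered: preferential rate Free applies instead.
Duty = £561,921.21 × 0% = £0.00.
Line 3 (2679.31, Drenland, 5,609 units, £777,912.21):
Code 2679.31 is under a tariff-rate quota (threshold 2,617 units). In-quota: 2,617 units at 6.5%; over-quota: 2,992 units at 28.5%.
Pro-rata value split: in-quota = £777,912.21 × 2,617/5,609 = £362,951.73; over-quota = £777,912.21 − £362,951.73 = £414,960.48.
In-quota duty = £362,951.73 × 6.5% = £23,591.86. Over-quota duty = £414,960.48 × 28.5% = £118,263.74.
Line duty = £23,591.86 + £118,263.74 = £141,855.60.
Total = £40,460.63 + £0.00 + £141,855.60 = £182,316.23.

£182,316.23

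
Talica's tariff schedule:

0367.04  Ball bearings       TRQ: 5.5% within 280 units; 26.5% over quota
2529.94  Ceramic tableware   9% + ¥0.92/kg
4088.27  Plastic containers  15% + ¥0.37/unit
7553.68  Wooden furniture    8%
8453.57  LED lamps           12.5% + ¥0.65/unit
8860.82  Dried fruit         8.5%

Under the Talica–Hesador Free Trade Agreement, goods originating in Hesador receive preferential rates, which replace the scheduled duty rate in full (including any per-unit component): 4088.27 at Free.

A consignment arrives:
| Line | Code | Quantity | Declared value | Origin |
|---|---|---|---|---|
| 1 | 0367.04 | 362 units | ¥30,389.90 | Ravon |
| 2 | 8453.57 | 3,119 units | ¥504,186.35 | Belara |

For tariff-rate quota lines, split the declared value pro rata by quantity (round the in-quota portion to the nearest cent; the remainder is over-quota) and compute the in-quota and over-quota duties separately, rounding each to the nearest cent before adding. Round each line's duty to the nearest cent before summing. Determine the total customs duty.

¥68,167.70

Line 1 (0367.04, Ravon, 362 units, ¥30,389.90):
Code 0367.04 is under a tariff-rate quota (threshold 280 units). In-quota: 280 units at 5.5%; over-quota: 82 units at 26.5%.
Pro-rata value split: in-quota = ¥30,389.90 × 280/362 = ¥23,506.00; over-quota = ¥30,389.90 − ¥23,506.00 = ¥6,883.90.
In-quota duty = ¥23,506.00 × 5.5% = ¥1,292.83. Over-quota duty = ¥6,883.90 × 26.5% = ¥1,824.23.
Line duty = ¥1,292.83 + ¥1,824.23 = ¥3,117.06.
Line 2 (8453.57, Belara, 3,119 units, ¥504,186.35):
Base rate for 8453.57 is 12.5% + ¥0.65/unit.
Duty = ¥504,186.35 × 12.5% + 3,119 × ¥0.65 = ¥65,050.64.
Total = ¥3,117.06 + ¥65,050.64 = ¥68,167.70.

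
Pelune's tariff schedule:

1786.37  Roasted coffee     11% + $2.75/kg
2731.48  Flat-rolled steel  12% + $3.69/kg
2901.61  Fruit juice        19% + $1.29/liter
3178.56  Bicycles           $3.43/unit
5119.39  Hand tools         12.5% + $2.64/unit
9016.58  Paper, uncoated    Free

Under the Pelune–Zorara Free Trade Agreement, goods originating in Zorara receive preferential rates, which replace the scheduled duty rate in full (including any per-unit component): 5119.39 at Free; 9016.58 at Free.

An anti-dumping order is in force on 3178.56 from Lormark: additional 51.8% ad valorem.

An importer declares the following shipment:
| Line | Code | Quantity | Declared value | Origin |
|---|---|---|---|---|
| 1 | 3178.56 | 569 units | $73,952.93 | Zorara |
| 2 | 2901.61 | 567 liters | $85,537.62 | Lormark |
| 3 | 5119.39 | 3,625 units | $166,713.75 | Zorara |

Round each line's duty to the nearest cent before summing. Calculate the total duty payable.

$18,935.25

Line 1 (3178.56, Zorara, 569 units, $73,952.93):
Base rate for 3178.56 is $3.43/unit.
Origin Zorara is the FTA partner but 3178.56 is not on the preference list; base rate stands.
The additional-duty order on 3178.56 targets Lormark, not Zorara; it does not apply.
Duty = 569 × $3.43 = $1,951.67.
Line 2 (2901.61, Lormark, 567 liters, $85,537.62):
Base rate for 2901.61 is 19% + $1.29/liter.
Duty = $85,537.62 × 19% + 567 × $1.29 = $16,983.58.
Line 3 (5119.39, Zorara, 3,625 units, $166,713.75):
Base rate for 5119.39 is 12.5% + $2.64/unit.
Origin Zorara qualifies under the Pelune–Zorara agreement and 5119.39 is covered: preferential rate Free applies instead.
Duty = $166,713.75 × 0% = $0.00.
Total = $1,951.67 + $16,983.58 + $0.00 = $18,935.25.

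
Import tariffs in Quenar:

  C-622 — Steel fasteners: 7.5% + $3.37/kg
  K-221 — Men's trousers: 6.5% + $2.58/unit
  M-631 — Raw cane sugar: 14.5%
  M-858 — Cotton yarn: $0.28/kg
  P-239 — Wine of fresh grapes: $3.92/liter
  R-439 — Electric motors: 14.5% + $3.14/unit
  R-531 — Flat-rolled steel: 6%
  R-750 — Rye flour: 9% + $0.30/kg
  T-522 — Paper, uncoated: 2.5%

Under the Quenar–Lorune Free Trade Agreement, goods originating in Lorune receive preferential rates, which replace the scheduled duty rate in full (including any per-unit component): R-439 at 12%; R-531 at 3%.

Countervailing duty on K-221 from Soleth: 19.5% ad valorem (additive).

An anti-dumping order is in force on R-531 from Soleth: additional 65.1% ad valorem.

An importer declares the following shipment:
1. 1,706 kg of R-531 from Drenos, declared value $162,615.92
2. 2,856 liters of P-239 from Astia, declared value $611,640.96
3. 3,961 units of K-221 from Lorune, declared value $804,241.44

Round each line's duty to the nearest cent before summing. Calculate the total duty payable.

Line 1 (R-531, Drenos, 1,706 kg, $162,615.92):
Base rate for R-531 is 6%.
R-531 has an FTA preferential rate, but origin Drenos is not Lorune; base rate stands.
The additional-duty order on R-531 targets Soleth, not Drenos; it does not apply.
Duty = $162,615.92 × 6% = $9,756.96.
Line 2 (P-239, Astia, 2,856 liters, $611,640.96):
Base rate for P-239 is $3.92/liter.
Duty = 2,856 × $3.92 = $11,195.52.
Line 3 (K-221, Lorune, 3,961 units, $804,241.44):
Base rate for K-221 is 6.5% + $2.58/unit.
Origin Lorune is the FTA partner but K-221 is not on the preference list; base rate stands.
The additional-duty order on K-221 targets Soleth, not Lorune; it does not apply.
Duty = $804,241.44 × 6.5% + 3,961 × $2.58 = $62,495.07.
Total = $9,756.96 + $11,195.52 + $62,495.07 = $83,447.55.

$83,447.55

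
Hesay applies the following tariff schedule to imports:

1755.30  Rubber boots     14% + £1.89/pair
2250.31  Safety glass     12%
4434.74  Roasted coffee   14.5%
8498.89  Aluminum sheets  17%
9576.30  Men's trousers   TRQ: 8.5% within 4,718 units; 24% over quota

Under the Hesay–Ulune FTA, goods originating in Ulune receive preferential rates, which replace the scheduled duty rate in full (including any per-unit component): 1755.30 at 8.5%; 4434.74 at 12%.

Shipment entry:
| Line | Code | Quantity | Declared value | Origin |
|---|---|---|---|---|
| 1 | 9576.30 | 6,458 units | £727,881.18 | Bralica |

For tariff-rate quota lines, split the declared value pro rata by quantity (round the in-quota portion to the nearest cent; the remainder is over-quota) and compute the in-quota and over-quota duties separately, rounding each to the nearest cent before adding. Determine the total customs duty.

£92,267.79

Line 1 (9576.30, Bralica, 6,458 units, £727,881.18):
Code 9576.30 is under a tariff-rate quota (threshold 4,718 units). In-quota: 4,718 units at 8.5%; over-quota: 1,740 units at 24%.
Pro-rata value split: in-quota = £727,881.18 × 4,718/6,458 = £531,765.78; over-quota = £727,881.18 − £531,765.78 = £196,115.40.
In-quota duty = £531,765.78 × 8.5% = £45,200.09. Over-quota duty = £196,115.40 × 24% = £47,067.70.
Line duty = £45,200.09 + £47,067.70 = £92,267.79.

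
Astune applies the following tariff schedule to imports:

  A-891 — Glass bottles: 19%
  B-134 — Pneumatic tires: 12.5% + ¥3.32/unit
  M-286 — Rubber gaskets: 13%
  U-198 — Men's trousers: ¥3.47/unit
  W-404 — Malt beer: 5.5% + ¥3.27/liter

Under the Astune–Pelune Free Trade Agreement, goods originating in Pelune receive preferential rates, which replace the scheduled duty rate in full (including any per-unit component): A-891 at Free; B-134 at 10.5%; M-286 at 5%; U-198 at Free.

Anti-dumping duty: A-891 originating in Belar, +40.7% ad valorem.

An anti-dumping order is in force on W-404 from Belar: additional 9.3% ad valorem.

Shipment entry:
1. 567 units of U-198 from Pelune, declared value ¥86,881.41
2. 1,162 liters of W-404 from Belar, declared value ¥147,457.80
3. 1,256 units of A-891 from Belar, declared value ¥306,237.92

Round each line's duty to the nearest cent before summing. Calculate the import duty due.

Line 1 (U-198, Pelune, 567 units, ¥86,881.41):
Base rate for U-198 is ¥3.47/unit.
Origin Pelune qualifies under the Astune–Pelune agreement and U-198 is covered: preferential rate Free applies instead.
Duty = ¥86,881.41 × 0% = ¥0.00.
Line 2 (W-404, Belar, 1,162 liters, ¥147,457.80):
Base rate for W-404 is 5.5% + ¥3.27/liter.
Additional duty on W-404 from Belar: +9.3%. Applied ad valorem rate: 5.5% + 9.3% = 14.8%.
Duty = ¥147,457.80 × 14.8% + 1,162 × ¥3.27 = ¥25,623.49.
Line 3 (A-891, Belar, 1,256 units, ¥306,237.92):
Base rate for A-891 is 19%.
A-891 has an FTA preferential rate, but origin Belar is not Pelune; base rate stands.
Additional duty on A-891 from Belar: +40.7%. Applied ad valorem rate: 19% + 40.7% = 59.7%.
Duty = ¥306,237.92 × 59.7% = ¥182,824.04.
Total = ¥0.00 + ¥25,623.49 + ¥182,824.04 = ¥208,447.53.

¥208,447.53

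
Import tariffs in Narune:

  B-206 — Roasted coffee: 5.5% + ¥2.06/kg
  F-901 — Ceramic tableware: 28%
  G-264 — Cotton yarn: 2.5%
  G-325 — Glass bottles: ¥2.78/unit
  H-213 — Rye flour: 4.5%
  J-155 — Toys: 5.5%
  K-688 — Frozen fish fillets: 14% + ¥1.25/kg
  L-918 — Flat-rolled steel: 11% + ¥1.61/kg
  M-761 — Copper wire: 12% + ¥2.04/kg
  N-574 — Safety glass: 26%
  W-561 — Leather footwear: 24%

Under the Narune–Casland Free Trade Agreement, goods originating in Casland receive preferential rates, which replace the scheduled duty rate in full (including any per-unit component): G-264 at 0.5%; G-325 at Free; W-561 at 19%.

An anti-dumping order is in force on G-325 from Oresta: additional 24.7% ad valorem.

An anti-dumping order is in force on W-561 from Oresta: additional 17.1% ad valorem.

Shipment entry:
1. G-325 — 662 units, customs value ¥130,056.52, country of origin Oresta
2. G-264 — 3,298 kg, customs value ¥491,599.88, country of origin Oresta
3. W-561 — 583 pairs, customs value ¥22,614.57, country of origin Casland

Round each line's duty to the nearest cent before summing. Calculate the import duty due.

¥50,551.09

Line 1 (G-325, Oresta, 662 units, ¥130,056.52):
Base rate for G-325 is ¥2.78/unit.
G-325 has an FTA preferential rate, but origin Oresta is not Casland; base rate stands.
Additional duty on G-325 from Oresta: +24.7% ad valorem. Applied ad valorem rate = 24.7%.
Duty = ¥130,056.52 × 24.7% + 662 × ¥2.78 = ¥33,964.32.
Line 2 (G-264, Oresta, 3,298 kg, ¥491,599.88):
Base rate for G-264 is 2.5%.
G-264 has an FTA preferential rate, but origin Oresta is not Casland; base rate stands.
Duty = ¥491,599.88 × 2.5% = ¥12,290.00.
Line 3 (W-561, Casland, 583 pairs, ¥22,614.57):
Base rate for W-561 is 24%.
Origin Casland qualifies under the Narune–Casland agreement and W-561 is covered: preferential rate 19% applies instead.
The additional-duty order on W-561 targets Oresta, not Casland; it does not apply.
Duty = ¥22,614.57 × 19% = ¥4,296.77.
Total = ¥33,964.32 + ¥12,290.00 + ¥4,296.77 = ¥50,551.09.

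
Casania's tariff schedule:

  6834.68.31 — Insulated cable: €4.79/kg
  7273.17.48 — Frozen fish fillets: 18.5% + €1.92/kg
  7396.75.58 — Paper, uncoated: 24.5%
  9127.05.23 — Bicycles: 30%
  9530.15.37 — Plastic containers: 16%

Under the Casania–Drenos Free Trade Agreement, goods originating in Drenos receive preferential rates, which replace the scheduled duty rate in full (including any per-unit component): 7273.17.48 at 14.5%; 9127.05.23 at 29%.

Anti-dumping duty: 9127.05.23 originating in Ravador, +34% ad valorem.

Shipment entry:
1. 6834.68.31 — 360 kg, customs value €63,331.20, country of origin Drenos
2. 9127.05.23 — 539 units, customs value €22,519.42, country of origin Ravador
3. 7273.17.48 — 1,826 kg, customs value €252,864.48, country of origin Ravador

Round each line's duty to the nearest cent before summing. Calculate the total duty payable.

Line 1 (6834.68.31, Drenos, 360 kg, €63,331.20):
Base rate for 6834.68.31 is €4.79/kg.
Origin Drenos is the FTA partner but 6834.68.31 is not on the preference list; base rate stands.
Duty = 360 × €4.79 = €1,724.40.
Line 2 (9127.05.23, Ravador, 539 units, €22,519.42):
Base rate for 9127.05.23 is 30%.
9127.05.23 has an FTA preferential rate, but origin Ravador is not Drenos; base rate stands.
Additional duty on 9127.05.23 from Ravador: +34%. Applied ad valorem rate: 30% + 34% = 64%.
Duty = €22,519.42 × 64% = €14,412.43.
Line 3 (7273.17.48, Ravador, 1,826 kg, €252,864.48):
Base rate for 7273.17.48 is 18.5% + €1.92/kg.
7273.17.48 has an FTA preferential rate, but origin Ravador is not Drenos; base rate stands.
Duty = €252,864.48 × 18.5% + 1,826 × €1.92 = €50,285.85.
Total = €1,724.40 + €14,412.43 + €50,285.85 = €66,422.68.

€66,422.68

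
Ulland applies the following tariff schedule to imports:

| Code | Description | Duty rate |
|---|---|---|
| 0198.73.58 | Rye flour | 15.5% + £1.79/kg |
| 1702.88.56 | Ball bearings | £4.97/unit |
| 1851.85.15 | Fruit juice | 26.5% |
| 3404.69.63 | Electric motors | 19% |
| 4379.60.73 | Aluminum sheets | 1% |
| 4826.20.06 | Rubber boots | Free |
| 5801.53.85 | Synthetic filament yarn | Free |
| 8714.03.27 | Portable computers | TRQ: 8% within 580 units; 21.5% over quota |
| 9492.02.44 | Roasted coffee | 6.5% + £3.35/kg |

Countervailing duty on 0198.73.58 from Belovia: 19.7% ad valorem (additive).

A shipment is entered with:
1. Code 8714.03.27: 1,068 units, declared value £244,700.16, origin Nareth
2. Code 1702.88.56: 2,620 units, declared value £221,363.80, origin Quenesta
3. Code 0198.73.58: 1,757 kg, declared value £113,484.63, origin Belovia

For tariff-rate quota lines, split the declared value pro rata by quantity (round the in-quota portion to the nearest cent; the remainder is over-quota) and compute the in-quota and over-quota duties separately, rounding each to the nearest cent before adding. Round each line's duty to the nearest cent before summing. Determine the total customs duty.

Line 1 (8714.03.27, Nareth, 1,068 units, £244,700.16):
Code 8714.03.27 is under a tariff-rate quota (threshold 580 units). In-quota: 580 units at 8%; over-quota: 488 units at 21.5%.
Pro-rata value split: in-quota = £244,700.16 × 580/1,068 = £132,889.60; over-quota = £244,700.16 − £132,889.60 = £111,810.56.
In-quota duty = £132,889.60 × 8% = £10,631.17. Over-quota duty = £111,810.56 × 21.5% = £24,039.27.
Line duty = £10,631.17 + £24,039.27 = £34,670.44.
Line 2 (1702.88.56, Quenesta, 2,620 units, £221,363.80):
Base rate for 1702.88.56 is £4.97/unit.
Duty = 2,620 × £4.97 = £13,021.40.
Line 3 (0198.73.58, Belovia, 1,757 kg, £113,484.63):
Base rate for 0198.73.58 is 15.5% + £1.79/kg.
Additional duty on 0198.73.58 from Belovia: +19.7%. Applied ad valorem rate: 15.5% + 19.7% = 35.2%.
Duty = £113,484.63 × 35.2% + 1,757 × £1.79 = £43,091.62.
Total = £34,670.44 + £13,021.40 + £43,091.62 = £90,783.46.

£90,783.46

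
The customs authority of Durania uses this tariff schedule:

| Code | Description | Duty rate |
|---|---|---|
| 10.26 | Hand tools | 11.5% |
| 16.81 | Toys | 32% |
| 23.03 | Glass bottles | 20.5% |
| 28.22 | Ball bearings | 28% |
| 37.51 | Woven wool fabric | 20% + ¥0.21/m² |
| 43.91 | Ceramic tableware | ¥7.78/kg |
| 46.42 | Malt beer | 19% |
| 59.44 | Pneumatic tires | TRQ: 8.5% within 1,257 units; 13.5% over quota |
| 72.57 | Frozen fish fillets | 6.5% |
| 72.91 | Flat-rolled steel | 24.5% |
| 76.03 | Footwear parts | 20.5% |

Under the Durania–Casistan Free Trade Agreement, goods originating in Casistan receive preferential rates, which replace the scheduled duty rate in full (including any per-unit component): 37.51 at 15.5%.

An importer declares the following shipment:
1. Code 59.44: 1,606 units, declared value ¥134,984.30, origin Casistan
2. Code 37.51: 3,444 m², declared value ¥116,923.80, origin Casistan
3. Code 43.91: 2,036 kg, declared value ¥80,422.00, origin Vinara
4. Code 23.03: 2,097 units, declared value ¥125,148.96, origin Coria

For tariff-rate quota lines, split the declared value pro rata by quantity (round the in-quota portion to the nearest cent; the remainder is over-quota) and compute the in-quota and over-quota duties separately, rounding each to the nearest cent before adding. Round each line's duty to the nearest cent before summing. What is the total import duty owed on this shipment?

¥72,559.15

Line 1 (59.44, Casistan, 1,606 units, ¥134,984.30):
Code 59.44 is under a tariff-rate quota (threshold 1,257 units). In-quota: 1,257 units at 8.5%; over-quota: 349 units at 13.5%.
Pro-rata value split: in-quota = ¥134,984.30 × 1,257/1,606 = ¥105,650.85; over-quota = ¥134,984.30 − ¥105,650.85 = ¥29,333.45.
In-quota duty = ¥105,650.85 × 8.5% = ¥8,980.32. Over-quota duty = ¥29,333.45 × 13.5% = ¥3,960.02.
Line duty = ¥8,980.32 + ¥3,960.02 = ¥12,940.34.
Line 2 (37.51, Casistan, 3,444 m², ¥116,923.80):
Base rate for 37.51 is 20% + ¥0.21/m².
Origin Casistan qualifies under the Durania–Casistan agreement and 37.51 is covered: preferential rate 15.5% applies instead.
Duty = ¥116,923.80 × 15.5% = ¥18,123.19.
Line 3 (43.91, Vinara, 2,036 kg, ¥80,422.00):
Base rate for 43.91 is ¥7.78/kg.
Duty = 2,036 × ¥7.78 = ¥15,840.08.
Line 4 (23.03, Coria, 2,097 units, ¥125,148.96):
Base rate for 23.03 is 20.5%.
Duty = ¥125,148.96 × 20.5% = ¥25,655.54.
Total = ¥12,940.34 + ¥18,123.19 + ¥15,840.08 + ¥25,655.54 = ¥72,559.15.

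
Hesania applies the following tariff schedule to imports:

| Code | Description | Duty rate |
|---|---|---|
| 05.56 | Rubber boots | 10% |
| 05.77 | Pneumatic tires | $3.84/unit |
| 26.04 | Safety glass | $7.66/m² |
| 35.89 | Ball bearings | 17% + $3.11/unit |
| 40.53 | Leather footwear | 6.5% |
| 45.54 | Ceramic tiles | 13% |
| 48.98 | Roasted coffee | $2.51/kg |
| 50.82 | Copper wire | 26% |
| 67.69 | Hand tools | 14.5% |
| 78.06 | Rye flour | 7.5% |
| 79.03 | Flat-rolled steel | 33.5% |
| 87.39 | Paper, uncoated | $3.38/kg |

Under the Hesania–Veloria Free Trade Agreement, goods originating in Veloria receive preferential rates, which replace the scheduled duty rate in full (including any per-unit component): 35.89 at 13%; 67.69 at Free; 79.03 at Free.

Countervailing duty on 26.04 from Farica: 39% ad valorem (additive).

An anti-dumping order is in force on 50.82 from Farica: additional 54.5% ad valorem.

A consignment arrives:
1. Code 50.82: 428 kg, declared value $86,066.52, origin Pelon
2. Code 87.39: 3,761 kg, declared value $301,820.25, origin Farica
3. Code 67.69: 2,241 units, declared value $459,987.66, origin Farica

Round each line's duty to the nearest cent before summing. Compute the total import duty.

$101,787.69

Line 1 (50.82, Pelon, 428 kg, $86,066.52):
Base rate for 50.82 is 26%.
The additional-duty order on 50.82 targets Farica, not Pelon; it does not apply.
Duty = $86,066.52 × 26% = $22,377.30.
Line 2 (87.39, Farica, 3,761 kg, $301,820.25):
Base rate for 87.39 is $3.38/kg.
Duty = 3,761 × $3.38 = $12,712.18.
Line 3 (67.69, Farica, 2,241 units, $459,987.66):
Base rate for 67.69 is 14.5%.
67.69 has an FTA preferential rate, but origin Farica is not Veloria; base rate stands.
Duty = $459,987.66 × 14.5% = $66,698.21.
Total = $22,377.30 + $12,712.18 + $66,698.21 = $101,787.69.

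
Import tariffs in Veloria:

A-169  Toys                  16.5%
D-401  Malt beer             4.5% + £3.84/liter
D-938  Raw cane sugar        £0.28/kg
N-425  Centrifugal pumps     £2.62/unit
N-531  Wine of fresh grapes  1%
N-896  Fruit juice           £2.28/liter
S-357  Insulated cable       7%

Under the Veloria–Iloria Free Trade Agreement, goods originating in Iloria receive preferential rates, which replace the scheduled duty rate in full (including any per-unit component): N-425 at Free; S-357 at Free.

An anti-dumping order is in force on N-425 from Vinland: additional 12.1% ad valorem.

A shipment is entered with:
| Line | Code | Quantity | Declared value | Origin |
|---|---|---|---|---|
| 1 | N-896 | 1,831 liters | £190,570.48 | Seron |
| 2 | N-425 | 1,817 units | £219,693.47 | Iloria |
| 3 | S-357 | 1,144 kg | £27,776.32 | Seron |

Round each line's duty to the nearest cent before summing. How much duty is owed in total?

Line 1 (N-896, Seron, 1,831 liters, £190,570.48):
Base rate for N-896 is £2.28/liter.
Duty = 1,831 × £2.28 = £4,174.68.
Line 2 (N-425, Iloria, 1,817 units, £219,693.47):
Base rate for N-425 is £2.62/unit.
Origin Iloria qualifies under the Veloria–Iloria agreement and N-425 is covered: preferential rate Free applies instead.
The additional-duty order on N-425 targets Vinland, not Iloria; it does not apply.
Duty = £219,693.47 × 0% = £0.00.
Line 3 (S-357, Seron, 1,144 kg, £27,776.32):
Base rate for S-357 is 7%.
S-357 has an FTA preferential rate, but origin Seron is not Iloria; base rate stands.
Duty = £27,776.32 × 7% = £1,944.34.
Total = £4,174.68 + £0.00 + £1,944.34 = £6,119.02.

£6,119.02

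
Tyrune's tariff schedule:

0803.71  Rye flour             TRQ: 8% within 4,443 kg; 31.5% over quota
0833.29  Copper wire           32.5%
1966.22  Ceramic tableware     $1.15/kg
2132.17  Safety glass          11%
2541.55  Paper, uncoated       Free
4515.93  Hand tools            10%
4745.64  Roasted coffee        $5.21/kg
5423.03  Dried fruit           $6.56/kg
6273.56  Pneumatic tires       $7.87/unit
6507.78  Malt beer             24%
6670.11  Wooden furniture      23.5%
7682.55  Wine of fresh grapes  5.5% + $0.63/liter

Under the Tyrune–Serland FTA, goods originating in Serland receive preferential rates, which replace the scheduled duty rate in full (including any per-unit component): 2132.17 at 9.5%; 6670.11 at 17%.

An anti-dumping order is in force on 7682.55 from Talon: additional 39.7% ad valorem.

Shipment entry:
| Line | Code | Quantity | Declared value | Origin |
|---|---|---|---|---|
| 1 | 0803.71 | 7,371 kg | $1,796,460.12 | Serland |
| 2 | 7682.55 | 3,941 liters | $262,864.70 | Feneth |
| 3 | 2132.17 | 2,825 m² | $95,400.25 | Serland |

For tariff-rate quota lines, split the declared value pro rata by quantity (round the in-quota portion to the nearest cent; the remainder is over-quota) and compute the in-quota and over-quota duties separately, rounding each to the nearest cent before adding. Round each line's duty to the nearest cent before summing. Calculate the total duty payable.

Line 1 (0803.71, Serland, 7,371 kg, $1,796,460.12):
Code 0803.71 is under a tariff-rate quota (threshold 4,443 kg). In-quota: 4,443 kg at 8%; over-quota: 2,928 kg at 31.5%.
Pro-rata value split: in-quota = $1,796,460.12 × 4,443/7,371 = $1,082,847.96; over-quota = $1,796,460.12 − $1,082,847.96 = $713,612.16.
In-quota duty = $1,082,847.96 × 8% = $86,627.84. Over-quota duty = $713,612.16 × 31.5% = $224,787.83.
Line duty = $86,627.84 + $224,787.83 = $311,415.67.
Line 2 (7682.55, Feneth, 3,941 liters, $262,864.70):
Base rate for 7682.55 is 5.5% + $0.63/liter.
The additional-duty order on 7682.55 targets Talon, not Feneth; it does not apply.
Duty = $262,864.70 × 5.5% + 3,941 × $0.63 = $16,940.39.
Line 3 (2132.17, Serland, 2,825 m², $95,400.25):
Base rate for 2132.17 is 11%.
Origin Serland qualifies under the Tyrune–Serland agreement and 2132.17 is covered: preferential rate 9.5% applies instead.
Duty = $95,400.25 × 9.5% = $9,063.02.
Total = $311,415.67 + $16,940.39 + $9,063.02 = $337,419.08.

$337,419.08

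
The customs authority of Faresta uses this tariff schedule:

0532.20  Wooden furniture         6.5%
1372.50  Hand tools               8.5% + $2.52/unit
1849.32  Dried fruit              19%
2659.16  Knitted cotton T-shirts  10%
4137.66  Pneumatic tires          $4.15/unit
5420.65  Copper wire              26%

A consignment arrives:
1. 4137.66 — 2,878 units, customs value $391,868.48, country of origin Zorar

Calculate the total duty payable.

Line 1 (4137.66, Zorar, 2,878 units, $391,868.48):
Base rate for 4137.66 is $4.15/unit.
Duty = 2,878 × $4.15 = $11,943.70.

$11,943.70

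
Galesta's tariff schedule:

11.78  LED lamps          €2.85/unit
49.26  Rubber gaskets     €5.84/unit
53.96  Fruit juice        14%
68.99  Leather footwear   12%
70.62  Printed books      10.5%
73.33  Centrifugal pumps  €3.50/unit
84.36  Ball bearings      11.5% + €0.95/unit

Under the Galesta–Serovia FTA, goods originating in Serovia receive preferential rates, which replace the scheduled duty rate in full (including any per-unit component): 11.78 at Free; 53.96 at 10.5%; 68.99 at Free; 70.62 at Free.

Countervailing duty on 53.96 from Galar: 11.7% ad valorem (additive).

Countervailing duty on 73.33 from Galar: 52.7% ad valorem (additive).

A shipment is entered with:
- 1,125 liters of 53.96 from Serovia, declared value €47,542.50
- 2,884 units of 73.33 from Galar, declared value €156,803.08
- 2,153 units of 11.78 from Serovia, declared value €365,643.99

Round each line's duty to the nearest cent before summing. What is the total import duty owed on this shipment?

€97,721.18

Line 1 (53.96, Serovia, 1,125 liters, €47,542.50):
Base rate for 53.96 is 14%.
Origin Serovia qualifies under the Galesta–Serovia agreement and 53.96 is covered: preferential rate 10.5% applies instead.
The additional-duty order on 53.96 targets Galar, not Serovia; it does not apply.
Duty = €47,542.50 × 10.5% = €4,991.96.
Line 2 (73.33, Galar, 2,884 units, €156,803.08):
Base rate for 73.33 is €3.50/unit.
Additional duty on 73.33 from Galar: +52.7% ad valorem. Applied ad valorem rate = 52.7%.
Duty = €156,803.08 × 52.7% + 2,884 × €3.50 = €92,729.22.
Line 3 (11.78, Serovia, 2,153 units, €365,643.99):
Base rate for 11.78 is €2.85/unit.
Origin Serovia qualifies under the Galesta–Serovia agreement and 11.78 is covered: preferential rate Free applies instead.
Duty = €365,643.99 × 0% = €0.00.
Total = €4,991.96 + €92,729.22 + €0.00 = €97,721.18.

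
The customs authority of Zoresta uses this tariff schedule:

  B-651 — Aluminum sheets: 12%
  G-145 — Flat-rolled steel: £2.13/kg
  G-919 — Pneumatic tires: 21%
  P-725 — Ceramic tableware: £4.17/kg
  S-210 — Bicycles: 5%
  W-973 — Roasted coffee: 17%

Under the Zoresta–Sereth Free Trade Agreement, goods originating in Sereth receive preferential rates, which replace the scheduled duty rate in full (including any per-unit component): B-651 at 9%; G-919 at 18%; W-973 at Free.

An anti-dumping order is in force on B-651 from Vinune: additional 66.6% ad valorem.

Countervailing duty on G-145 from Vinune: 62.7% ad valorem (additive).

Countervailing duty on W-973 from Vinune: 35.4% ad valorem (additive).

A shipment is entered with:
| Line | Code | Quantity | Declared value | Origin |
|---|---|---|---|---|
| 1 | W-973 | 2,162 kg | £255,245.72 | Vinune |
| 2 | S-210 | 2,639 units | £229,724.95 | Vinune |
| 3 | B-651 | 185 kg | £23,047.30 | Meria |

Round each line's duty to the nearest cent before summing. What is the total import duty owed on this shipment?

Line 1 (W-973, Vinune, 2,162 kg, £255,245.72):
Base rate for W-973 is 17%.
W-973 has an FTA preferential rate, but origin Vinune is not Sereth; base rate stands.
Additional duty on W-973 from Vinune: +35.4%. Applied ad valorem rate: 17% + 35.4% = 52.4%.
Duty = £255,245.72 × 52.4% = £133,748.76.
Line 2 (S-210, Vinune, 2,639 units, £229,724.95):
Base rate for S-210 is 5%.
Duty = £229,724.95 × 5% = £11,486.25.
Line 3 (B-651, Meria, 185 kg, £23,047.30):
Base rate for B-651 is 12%.
B-651 has an FTA preferential rate, but origin Meria is not Sereth; base rate stands.
The additional-duty order on B-651 targets Vinune, not Meria; it does not apply.
Duty = £23,047.30 × 12% = £2,765.68.
Total = £133,748.76 + £11,486.25 + £2,765.68 = £148,000.69.

£148,000.69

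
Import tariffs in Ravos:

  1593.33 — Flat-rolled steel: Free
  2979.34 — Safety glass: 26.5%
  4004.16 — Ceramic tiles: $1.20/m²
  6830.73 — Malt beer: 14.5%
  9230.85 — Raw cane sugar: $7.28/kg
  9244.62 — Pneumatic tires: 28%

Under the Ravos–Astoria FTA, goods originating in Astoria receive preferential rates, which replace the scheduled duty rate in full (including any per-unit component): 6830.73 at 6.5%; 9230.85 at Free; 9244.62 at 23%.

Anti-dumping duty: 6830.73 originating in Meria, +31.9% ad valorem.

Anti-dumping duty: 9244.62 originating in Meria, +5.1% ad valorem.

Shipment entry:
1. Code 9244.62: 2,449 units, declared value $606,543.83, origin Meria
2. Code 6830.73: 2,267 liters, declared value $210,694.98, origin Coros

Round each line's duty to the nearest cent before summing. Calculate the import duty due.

Line 1 (9244.62, Meria, 2,449 units, $606,543.83):
Base rate for 9244.62 is 28%.
9244.62 has an FTA preferential rate, but origin Meria is not Astoria; base rate stands.
Additional duty on 9244.62 from Meria: +5.1%. Applied ad valorem rate: 28% + 5.1% = 33.1%.
Duty = $606,543.83 × 33.1% = $200,766.01.
Line 2 (6830.73, Coros, 2,267 liters, $210,694.98):
Base rate for 6830.73 is 14.5%.
6830.73 has an FTA preferential rate, but origin Coros is not Astoria; base rate stands.
The additional-duty order on 6830.73 targets Meria, not Coros; it does not apply.
Duty = $210,694.98 × 14.5% = $30,550.77.
Total = $200,766.01 + $30,550.77 = $231,316.78.

$231,316.78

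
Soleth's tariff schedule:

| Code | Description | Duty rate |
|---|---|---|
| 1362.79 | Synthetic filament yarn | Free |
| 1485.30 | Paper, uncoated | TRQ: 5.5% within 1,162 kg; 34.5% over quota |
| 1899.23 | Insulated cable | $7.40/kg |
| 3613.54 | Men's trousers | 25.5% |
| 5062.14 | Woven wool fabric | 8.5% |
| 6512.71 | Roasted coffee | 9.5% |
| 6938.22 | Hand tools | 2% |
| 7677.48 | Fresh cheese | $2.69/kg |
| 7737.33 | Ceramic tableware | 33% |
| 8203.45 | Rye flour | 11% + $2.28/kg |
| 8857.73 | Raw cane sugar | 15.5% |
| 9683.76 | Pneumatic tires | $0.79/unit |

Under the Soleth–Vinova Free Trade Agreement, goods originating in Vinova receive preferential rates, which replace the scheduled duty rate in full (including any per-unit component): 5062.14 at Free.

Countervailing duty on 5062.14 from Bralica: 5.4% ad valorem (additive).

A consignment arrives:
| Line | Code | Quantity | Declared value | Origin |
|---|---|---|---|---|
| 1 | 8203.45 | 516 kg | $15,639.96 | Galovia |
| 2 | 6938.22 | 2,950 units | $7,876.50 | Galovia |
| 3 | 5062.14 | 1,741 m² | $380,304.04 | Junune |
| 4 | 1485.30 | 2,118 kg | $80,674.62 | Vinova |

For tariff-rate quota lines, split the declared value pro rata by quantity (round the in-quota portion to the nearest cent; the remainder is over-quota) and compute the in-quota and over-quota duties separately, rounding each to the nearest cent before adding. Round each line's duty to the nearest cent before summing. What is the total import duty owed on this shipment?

$50,377.42

Line 1 (8203.45, Galovia, 516 kg, $15,639.96):
Base rate for 8203.45 is 11% + $2.28/kg.
Duty = $15,639.96 × 11% + 516 × $2.28 = $2,896.88.
Line 2 (6938.22, Galovia, 2,950 units, $7,876.50):
Base rate for 6938.22 is 2%.
Duty = $7,876.50 × 2% = $157.53.
Line 3 (5062.14, Junune, 1,741 m², $380,304.04):
Base rate for 5062.14 is 8.5%.
5062.14 has an FTA preferential rate, but origin Junune is not Vinova; base rate stands.
The additional-duty order on 5062.14 targets Bralica, not Junune; it does not apply.
Duty = $380,304.04 × 8.5% = $32,325.84.
Line 4 (1485.30, Vinova, 2,118 kg, $80,674.62):
Code 1485.30 is under a tariff-rate quota (threshold 1,162 kg). In-quota: 1,162 kg at 5.5%; over-quota: 956 kg at 34.5%.
Pro-rata value split: in-quota = $80,674.62 × 1,162/2,118 = $44,260.58; over-quota = $80,674.62 − $44,260.58 = $36,414.04.
In-quota duty = $44,260.58 × 5.5% = $2,434.33. Over-quota duty = $36,414.04 × 34.5% = $12,562.84.
Line duty = $2,434.33 + $12,562.84 = $14,997.17.
Total = $2,896.88 + $157.53 + $32,325.84 + $14,997.17 = $50,377.42.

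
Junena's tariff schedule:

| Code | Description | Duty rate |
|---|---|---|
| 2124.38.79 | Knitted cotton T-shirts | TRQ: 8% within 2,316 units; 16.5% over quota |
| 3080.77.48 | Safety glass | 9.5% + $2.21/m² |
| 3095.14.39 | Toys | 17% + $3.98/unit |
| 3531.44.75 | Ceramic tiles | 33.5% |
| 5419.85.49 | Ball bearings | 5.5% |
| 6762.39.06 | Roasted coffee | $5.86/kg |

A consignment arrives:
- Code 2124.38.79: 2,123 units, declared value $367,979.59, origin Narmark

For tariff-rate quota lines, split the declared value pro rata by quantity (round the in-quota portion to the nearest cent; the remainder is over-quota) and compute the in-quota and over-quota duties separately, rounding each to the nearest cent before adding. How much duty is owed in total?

Line 1 (2124.38.79, Narmark, 2,123 units, $367,979.59):
Code 2124.38.79 is under a tariff-rate quota (threshold 2,316 units). Quantity 2,123 units is within the quota, so the in-quota rate 8% applies to the full value.
Duty = $367,979.59 × 8% = $29,438.37.

$29,438.37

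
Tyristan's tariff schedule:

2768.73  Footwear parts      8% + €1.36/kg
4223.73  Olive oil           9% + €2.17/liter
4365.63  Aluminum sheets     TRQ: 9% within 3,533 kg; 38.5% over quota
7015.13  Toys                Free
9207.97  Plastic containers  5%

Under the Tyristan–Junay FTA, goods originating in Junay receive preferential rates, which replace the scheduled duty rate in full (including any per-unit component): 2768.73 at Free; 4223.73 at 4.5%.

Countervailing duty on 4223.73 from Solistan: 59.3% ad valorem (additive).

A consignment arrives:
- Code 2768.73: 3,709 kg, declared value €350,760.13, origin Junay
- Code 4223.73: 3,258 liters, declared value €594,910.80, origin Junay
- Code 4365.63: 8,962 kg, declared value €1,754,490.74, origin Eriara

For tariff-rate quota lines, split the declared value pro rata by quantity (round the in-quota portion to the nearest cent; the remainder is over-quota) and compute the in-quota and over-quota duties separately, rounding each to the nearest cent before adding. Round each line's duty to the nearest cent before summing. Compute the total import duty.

Line 1 (2768.73, Junay, 3,709 kg, €350,760.13):
Base rate for 2768.73 is 8% + €1.36/kg.
Origin Junay qualifies under the Tyristan–Junay agreement and 2768.73 is covered: preferential rate Free applies instead.
Duty = €350,760.13 × 0% = €0.00.
Line 2 (4223.73, Junay, 3,258 liters, €594,910.80):
Base rate for 4223.73 is 9% + €2.17/liter.
Origin Junay qualifies under the Tyristan–Junay agreement and 4223.73 is covered: preferential rate 4.5% applies instead.
The additional-duty order on 4223.73 targets Solistan, not Junay; it does not apply.
Duty = €594,910.80 × 4.5% = €26,770.99.
Line 3 (4365.63, Eriara, 8,962 kg, €1,754,490.74):
Code 4365.63 is under a tariff-rate quota (threshold 3,533 kg). In-quota: 3,533 kg at 9%; over-quota: 5,429 kg at 38.5%.
Pro-rata value split: in-quota = €1,754,490.74 × 3,533/8,962 = €691,655.41; over-quota = €1,754,490.74 − €691,655.41 = €1,062,835.33.
In-quota duty = €691,655.41 × 9% = €62,248.99. Over-quota duty = €1,062,835.33 × 38.5% = €409,191.60.
Line duty = €62,248.99 + €409,191.60 = €471,440.59.
Total = €0.00 + €26,770.99 + €471,440.59 = €498,211.58.

€498,211.58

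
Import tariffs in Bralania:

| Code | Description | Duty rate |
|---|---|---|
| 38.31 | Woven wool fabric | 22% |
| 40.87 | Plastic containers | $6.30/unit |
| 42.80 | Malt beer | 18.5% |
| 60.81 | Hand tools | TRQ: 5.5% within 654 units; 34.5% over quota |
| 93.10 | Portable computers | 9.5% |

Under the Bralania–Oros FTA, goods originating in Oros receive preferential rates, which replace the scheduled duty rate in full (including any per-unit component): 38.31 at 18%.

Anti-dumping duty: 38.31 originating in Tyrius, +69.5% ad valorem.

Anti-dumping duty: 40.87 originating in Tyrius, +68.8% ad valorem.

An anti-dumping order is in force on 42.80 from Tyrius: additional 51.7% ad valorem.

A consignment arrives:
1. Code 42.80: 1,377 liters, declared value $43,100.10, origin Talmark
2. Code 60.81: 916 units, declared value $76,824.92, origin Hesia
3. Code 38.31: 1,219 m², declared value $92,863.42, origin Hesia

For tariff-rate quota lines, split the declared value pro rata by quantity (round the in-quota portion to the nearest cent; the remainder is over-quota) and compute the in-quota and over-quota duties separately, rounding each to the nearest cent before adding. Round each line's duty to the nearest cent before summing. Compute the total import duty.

Line 1 (42.80, Talmark, 1,377 liters, $43,100.10):
Base rate for 42.80 is 18.5%.
The additional-duty order on 42.80 targets Tyrius, not Talmark; it does not apply.
Duty = $43,100.10 × 18.5% = $7,973.52.
Line 2 (60.81, Hesia, 916 units, $76,824.92):
Code 60.81 is under a tariff-rate quota (threshold 654 units). In-quota: 654 units at 5.5%; over-quota: 262 units at 34.5%.
Pro-rata value split: in-quota = $76,824.92 × 654/916 = $54,850.98; over-quota = $76,824.92 − $54,850.98 = $21,973.94.
In-quota duty = $54,850.98 × 5.5% = $3,016.80. Over-quota duty = $21,973.94 × 34.5% = $7,581.01.
Line duty = $3,016.80 + $7,581.01 = $10,597.81.
Line 3 (38.31, Hesia, 1,219 m², $92,863.42):
Base rate for 38.31 is 22%.
38.31 has an FTA preferential rate, but origin Hesia is not Oros; base rate stands.
The additional-duty order on 38.31 targets Tyrius, not Hesia; it does not apply.
Duty = $92,863.42 × 22% = $20,429.95.
Total = $7,973.52 + $10,597.81 + $20,429.95 = $39,001.28.

$39,001.28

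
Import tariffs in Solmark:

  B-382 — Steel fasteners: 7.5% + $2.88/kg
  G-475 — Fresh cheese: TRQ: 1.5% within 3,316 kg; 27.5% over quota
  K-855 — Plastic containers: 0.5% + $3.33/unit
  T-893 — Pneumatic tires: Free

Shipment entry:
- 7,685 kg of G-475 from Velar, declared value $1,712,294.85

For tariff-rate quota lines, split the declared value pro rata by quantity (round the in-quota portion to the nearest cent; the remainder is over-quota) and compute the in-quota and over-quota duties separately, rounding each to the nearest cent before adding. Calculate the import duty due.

$278,783.21

Line 1 (G-475, Velar, 7,685 kg, $1,712,294.85):
Code G-475 is under a tariff-rate quota (threshold 3,316 kg). In-quota: 3,316 kg at 1.5%; over-quota: 4,369 kg at 27.5%.
Pro-rata value split: in-quota = $1,712,294.85 × 3,316/7,685 = $738,837.96; over-quota = $1,712,294.85 − $738,837.96 = $973,456.89.
In-quota duty = $738,837.96 × 1.5% = $11,082.57. Over-quota duty = $973,456.89 × 27.5% = $267,700.64.
Line duty = $11,082.57 + $267,700.64 = $278,783.21.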